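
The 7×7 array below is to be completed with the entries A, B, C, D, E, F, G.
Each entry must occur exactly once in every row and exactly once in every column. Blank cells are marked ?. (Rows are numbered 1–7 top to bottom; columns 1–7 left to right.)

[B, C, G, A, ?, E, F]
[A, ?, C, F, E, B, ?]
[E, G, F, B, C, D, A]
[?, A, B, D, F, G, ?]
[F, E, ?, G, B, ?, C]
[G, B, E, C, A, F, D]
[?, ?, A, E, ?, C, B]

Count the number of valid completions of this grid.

Row 1, column 5: eliminating its row and column leaves {D}.
Row 2, column 2: eliminating its row and column leaves {D}.
Row 2, column 7: eliminating its row and column leaves {G}.
Row 4, column 1: eliminating its row and column leaves {C}.
Row 4, column 7: eliminating its row and column leaves {E}.
Row 5, column 3: eliminating its row and column leaves {D}.
Row 5, column 6: eliminating its row and column leaves {A}.
Row 7, column 1: eliminating its row and column leaves {D}.
Row 7, column 2: eliminating its row and column leaves {D, F}.
Row 7, column 5: eliminating its row and column leaves {D, G}.
Only one assignment across all blanks avoids any row or column repeat, giving 1 completion.

1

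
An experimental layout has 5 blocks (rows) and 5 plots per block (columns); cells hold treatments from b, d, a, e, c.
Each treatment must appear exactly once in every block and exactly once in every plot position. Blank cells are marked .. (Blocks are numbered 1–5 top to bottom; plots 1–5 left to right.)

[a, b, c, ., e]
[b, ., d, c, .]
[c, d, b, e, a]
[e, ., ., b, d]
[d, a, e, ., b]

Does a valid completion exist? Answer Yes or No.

No

Block 2, plot 5: block 2 together with plot 5 already contain {b, d, a, e, c} — every symbol — so nothing can go there. The grid has no valid completion.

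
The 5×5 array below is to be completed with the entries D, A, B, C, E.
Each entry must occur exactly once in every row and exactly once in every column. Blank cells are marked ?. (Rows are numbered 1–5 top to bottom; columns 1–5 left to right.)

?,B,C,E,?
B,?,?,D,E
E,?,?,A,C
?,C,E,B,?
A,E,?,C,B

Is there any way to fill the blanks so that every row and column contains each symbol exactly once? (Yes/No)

No

Row 1, column 1: row 1 has {B, C, E} and column 1 has {A, B, E}, so it must be D.
Now row 4, column 1: row 4 together with column 1 already contain {D, A, B, C, E} — every symbol — so nothing can go there. The grid has no valid completion.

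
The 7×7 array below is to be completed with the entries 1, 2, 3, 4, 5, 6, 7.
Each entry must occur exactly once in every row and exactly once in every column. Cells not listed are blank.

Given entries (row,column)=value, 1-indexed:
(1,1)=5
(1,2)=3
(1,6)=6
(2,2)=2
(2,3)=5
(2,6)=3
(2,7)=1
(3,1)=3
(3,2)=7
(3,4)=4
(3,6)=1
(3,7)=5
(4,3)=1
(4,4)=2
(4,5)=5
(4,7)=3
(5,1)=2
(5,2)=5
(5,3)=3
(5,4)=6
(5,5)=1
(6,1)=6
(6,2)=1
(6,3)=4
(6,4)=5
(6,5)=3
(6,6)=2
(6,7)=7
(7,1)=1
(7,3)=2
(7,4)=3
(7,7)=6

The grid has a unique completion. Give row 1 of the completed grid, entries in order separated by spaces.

5 3 7 1 4 6 2

Row 1, column 3: row 1 has {3, 5, 6} and column 3 has {1, 2, 3, 4, 5}, leaving only 7.
Row 1, column 4: row 1 has {3, 5, 6, 7} and column 4 has {2, 3, 4, 5, 6}, leaving only 1.
Row 2, column 4: row 2 has {1, 2, 3, 5} and column 4 has {1, 2, 3, 4, 5, 6}, leaving only 7.
Row 2, column 1: row 2 has {1, 2, 3, 5, 7} and column 1 has {1, 2, 3, 5, 6}, leaving only 4.
Row 2, column 5: row 2 has {1, 2, 3, 4, 5, 7} and column 5 has {1, 3, 5}, leaving only 6.
Row 3, column 3: row 3 has {1, 3, 4, 5, 7} and column 3 has {1, 2, 3, 4, 5, 7}, leaving only 6.
Row 3, column 5: row 3 has {1, 3, 4, 5, 6, 7} and column 5 has {1, 3, 5, 6}, leaving only 2.
Row 1, column 5: row 1 has {1, 3, 5, 6, 7} and column 5 has {1, 2, 3, 5, 6}, leaving only 4.
Row 1, column 7: row 1 has {1, 3, 4, 5, 6, 7} and column 7 has {1, 3, 5, 6, 7}, leaving only 2.
So row 1 reads: 5 3 7 1 4 6 2.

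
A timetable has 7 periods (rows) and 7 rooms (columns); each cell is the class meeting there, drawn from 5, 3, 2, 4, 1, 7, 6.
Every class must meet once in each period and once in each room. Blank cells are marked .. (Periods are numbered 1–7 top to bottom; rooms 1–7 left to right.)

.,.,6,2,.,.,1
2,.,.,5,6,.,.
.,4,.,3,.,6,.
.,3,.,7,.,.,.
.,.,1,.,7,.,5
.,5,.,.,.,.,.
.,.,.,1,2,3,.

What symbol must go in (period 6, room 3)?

Period 1, room 2: period 1 has {2, 1, 6} and room 2 has {5, 3, 4}, leaving only 7.
Period 2, room 2: period 2 has {5, 2, 6} and room 2 has {5, 3, 4, 7}, leaving only 1.
Period 7, room 2: period 7 has {3, 2, 1} and room 2 has {5, 3, 4, 1, 7}, leaving only 6.
Period 5, room 2: period 5 has {5, 1, 7} and room 2 has {5, 3, 4, 1, 7, 6}, leaving only 2.
Period 5, room 6: period 5 has {5, 2, 1, 7} and room 6 has {3, 6}, leaving only 4.
Period 1, room 6: period 1 has {2, 1, 7, 6} and room 6 has {3, 4, 6}, leaving only 5.
Period 2, room 6: period 2 has {5, 2, 1, 6} and room 6 has {5, 3, 4, 6}, leaving only 7.
Period 5, room 4: period 5 has {5, 2, 4, 1, 7} and room 4 has {5, 3, 2, 1, 7}, leaving only 6.
Period 5, room 1: period 5 has {5, 2, 4, 1, 7, 6} and room 1 has {2}, leaving only 3.
Period 1, room 1: period 1 has {5, 2, 1, 7, 6} and room 1 has {3, 2}, leaving only 4.
Period 1, room 5: period 1 has {5, 2, 4, 1, 7, 6} and room 5 has {2, 7, 6}, leaving only 3.
Period 6, room 4: period 6 has {5} and room 4 has {5, 3, 2, 1, 7, 6}, leaving only 4.
Period 6, room 5: period 6 has {5, 4} and room 5 has {3, 2, 7, 6}, leaving only 1.
Period 3, room 5: period 3 has {3, 4, 6} and room 5 has {3, 2, 1, 7, 6}, leaving only 5.
Period 4, room 5: period 4 has {3, 7} and room 5 has {5, 3, 2, 1, 7, 6}, leaving only 4.
Period 6, room 6: period 6 has {5, 4, 1} and room 6 has {5, 3, 4, 7, 6}, leaving only 2.
Period 4, room 6: period 4 has {3, 4, 7} and room 6 has {5, 3, 2, 4, 7, 6}, leaving only 1.
Period 6, room 3 is narrowed to {3, 7}.
If it were 7, then period 6, room 1 would be left with no valid symbol.
So period 6, room 3 must be 3.

3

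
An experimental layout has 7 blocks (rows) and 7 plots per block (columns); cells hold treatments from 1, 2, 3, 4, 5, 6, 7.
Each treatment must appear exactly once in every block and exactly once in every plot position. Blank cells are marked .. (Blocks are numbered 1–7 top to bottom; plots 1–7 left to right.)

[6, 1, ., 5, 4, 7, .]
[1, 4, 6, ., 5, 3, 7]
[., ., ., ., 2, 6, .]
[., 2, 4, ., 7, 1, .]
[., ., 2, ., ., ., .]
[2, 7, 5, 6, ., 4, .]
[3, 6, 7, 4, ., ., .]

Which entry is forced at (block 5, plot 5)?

Block 1, plot 3: block 1 has {1, 4, 5, 6, 7} and plot 3 has {2, 4, 5, 6, 7}, leaving only 3.
Block 1, plot 7: block 1 has {1, 3, 4, 5, 6, 7} and plot 7 has {7}, leaving only 2.
Block 2, plot 4: block 2 has {1, 3, 4, 5, 6, 7} and plot 4 has {4, 5, 6}, leaving only 2.
Block 3, plot 3: block 3 has {2, 6} and plot 3 has {2, 3, 4, 5, 6, 7}, leaving only 1.
Block 4, plot 1: block 4 has {1, 2, 4, 7} and plot 1 has {1, 2, 3, 6}, leaving only 5.
Block 4, plot 4: block 4 has {1, 2, 4, 5, 7} and plot 4 has {2, 4, 5, 6}, leaving only 3.
Block 3, plot 4: block 3 has {1, 2, 6} and plot 4 has {2, 3, 4, 5, 6}, leaving only 7.
Block 3, plot 1: block 3 has {1, 2, 6, 7} and plot 1 has {1, 2, 3, 5, 6}, leaving only 4.
Block 4, plot 7: block 4 has {1, 2, 3, 4, 5, 7} and plot 7 has {2, 7}, leaving only 6.
Block 5, plot 1: block 5 has {2} and plot 1 has {1, 2, 3, 4, 5, 6}, leaving only 7.
Block 5, plot 4: block 5 has {2, 7} and plot 4 has {2, 3, 4, 5, 6, 7}, leaving only 1.
Block 5, plot 6: block 5 has {1, 2, 7} and plot 6 has {1, 3, 4, 6, 7}, leaving only 5.
Block 5, plot 2: block 5 has {1, 2, 5, 7} and plot 2 has {1, 2, 4, 6, 7}, leaving only 3.
Block 5 already has {1, 2, 3, 5, 7} and plot 5 already has {2, 4, 5, 7}, so block 5, plot 5 must be 6.

6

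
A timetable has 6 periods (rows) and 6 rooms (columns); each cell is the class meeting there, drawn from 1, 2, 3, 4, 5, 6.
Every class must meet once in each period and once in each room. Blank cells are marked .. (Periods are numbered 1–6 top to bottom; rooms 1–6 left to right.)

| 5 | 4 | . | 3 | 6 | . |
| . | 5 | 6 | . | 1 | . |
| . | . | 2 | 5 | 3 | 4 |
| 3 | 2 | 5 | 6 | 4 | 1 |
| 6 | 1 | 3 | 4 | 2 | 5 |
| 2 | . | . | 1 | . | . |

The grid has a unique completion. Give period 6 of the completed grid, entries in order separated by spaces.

Period 6, room 3: period 6 has {1, 2} and room 3 has {2, 3, 5, 6}, leaving only 4.
Period 6, room 5: period 6 has {1, 2, 4} and room 5 has {1, 2, 3, 4, 6}, leaving only 5.
Period 1, room 3: period 1 has {3, 4, 5, 6} and room 3 has {2, 3, 4, 5, 6}, leaving only 1.
Period 1, room 6: period 1 has {1, 3, 4, 5, 6} and room 6 has {1, 4, 5}, leaving only 2.
Period 2, room 1: period 2 has {1, 5, 6} and room 1 has {2, 3, 5, 6}, leaving only 4.
Period 2, room 4: period 2 has {1, 4, 5, 6} and room 4 has {1, 3, 4, 5, 6}, leaving only 2.
Period 2, room 6: period 2 has {1, 2, 4, 5, 6} and room 6 has {1, 2, 4, 5}, leaving only 3.
Period 6, room 6: period 6 has {1, 2, 4, 5} and room 6 has {1, 2, 3, 4, 5}, leaving only 6.
Period 6, room 2: period 6 has {1, 2, 4, 5, 6} and room 2 has {1, 2, 4, 5}, leaving only 3.
So period 6 reads: 2 3 4 1 5 6.

2 3 4 1 5 6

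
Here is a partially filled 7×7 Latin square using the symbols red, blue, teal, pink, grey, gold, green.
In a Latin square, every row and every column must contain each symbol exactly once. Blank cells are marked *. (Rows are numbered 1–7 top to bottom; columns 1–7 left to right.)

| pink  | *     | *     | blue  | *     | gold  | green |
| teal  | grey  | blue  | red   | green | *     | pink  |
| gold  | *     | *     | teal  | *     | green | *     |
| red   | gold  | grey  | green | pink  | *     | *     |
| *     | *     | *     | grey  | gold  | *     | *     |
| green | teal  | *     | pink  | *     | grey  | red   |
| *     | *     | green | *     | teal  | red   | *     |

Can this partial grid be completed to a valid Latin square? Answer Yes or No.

No

Row 2, column 6: row 2 together with column 6 already contain {red, blue, teal, pink, grey, gold, green} — every symbol — so nothing can go there. The grid has no valid completion.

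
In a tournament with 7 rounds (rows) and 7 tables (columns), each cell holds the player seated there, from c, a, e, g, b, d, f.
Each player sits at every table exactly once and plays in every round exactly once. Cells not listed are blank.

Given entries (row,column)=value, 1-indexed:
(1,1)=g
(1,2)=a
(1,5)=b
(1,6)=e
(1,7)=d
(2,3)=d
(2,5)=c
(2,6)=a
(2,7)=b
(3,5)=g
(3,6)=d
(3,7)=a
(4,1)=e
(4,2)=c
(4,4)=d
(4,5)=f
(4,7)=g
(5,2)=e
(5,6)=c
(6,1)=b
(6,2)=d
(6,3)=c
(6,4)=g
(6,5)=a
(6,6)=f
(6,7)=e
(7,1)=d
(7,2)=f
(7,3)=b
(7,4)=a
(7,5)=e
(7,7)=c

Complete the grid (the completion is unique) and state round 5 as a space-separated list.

a e g b d c f

Round 5, table 5: round 5 has {c, e} and table 5 has {c, a, e, g, b, f}, leaving only d.
Round 5, table 7: round 5 has {c, e, d} and table 7 has {c, a, e, g, b, d}, leaving only f.
Round 5, table 1: round 5 has {c, e, d, f} and table 1 has {e, g, b, d}, leaving only a.
Round 5, table 3: round 5 has {c, a, e, d, f} and table 3 has {c, b, d}, leaving only g.
Round 5, table 4: round 5 has {c, a, e, g, d, f} and table 4 has {a, g, d}, leaving only b.
So round 5 reads: a e g b d c f.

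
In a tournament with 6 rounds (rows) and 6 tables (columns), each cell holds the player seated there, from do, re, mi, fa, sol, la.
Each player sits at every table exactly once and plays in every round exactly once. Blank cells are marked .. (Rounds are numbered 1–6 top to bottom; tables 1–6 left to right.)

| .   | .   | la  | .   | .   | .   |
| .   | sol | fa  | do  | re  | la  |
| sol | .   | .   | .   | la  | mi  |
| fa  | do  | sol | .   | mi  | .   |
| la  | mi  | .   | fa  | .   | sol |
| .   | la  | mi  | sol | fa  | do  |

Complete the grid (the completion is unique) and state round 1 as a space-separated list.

Round 2, table 1: round 2 has {do, re, fa, sol, la} and table 1 has {fa, sol, la}, leaving only mi.
Round 3, table 4: round 3 has {mi, sol, la} and table 4 has {do, fa, sol}, leaving only re.
Round 1, table 4: round 1 has {la} and table 4 has {do, re, fa, sol}, leaving only mi.
Round 3, table 2: round 3 has {re, mi, sol, la} and table 2 has {do, mi, sol, la}, leaving only fa.
Round 1, table 2: round 1 has {mi, la} and table 2 has {do, mi, fa, sol, la}, leaving only re.
Round 1, table 1: round 1 has {re, mi, la} and table 1 has {mi, fa, sol, la}, leaving only do.
Round 1, table 5: round 1 has {do, re, mi, la} and table 5 has {re, mi, fa, la}, leaving only sol.
Round 1, table 6: round 1 has {do, re, mi, sol, la} and table 6 has {do, mi, sol, la}, leaving only fa.
So round 1 reads: do re la mi sol fa.

do re la mi sol fa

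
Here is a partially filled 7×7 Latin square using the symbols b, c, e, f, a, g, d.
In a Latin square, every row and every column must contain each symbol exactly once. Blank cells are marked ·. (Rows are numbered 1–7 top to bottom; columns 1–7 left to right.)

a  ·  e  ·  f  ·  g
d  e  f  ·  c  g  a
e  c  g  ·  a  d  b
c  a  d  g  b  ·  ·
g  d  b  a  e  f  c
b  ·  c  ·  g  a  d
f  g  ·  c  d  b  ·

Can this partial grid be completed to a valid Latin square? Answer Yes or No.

Yes

No row or column among the givens repeats a symbol, and propagating forced cells runs into no contradiction.
One valid completion exists (for instance, a b e d f c g / d e f b c g a / e c g f a d b / c a d g b e f / g d b a e f c / b f c e g a d / f g a c d b e).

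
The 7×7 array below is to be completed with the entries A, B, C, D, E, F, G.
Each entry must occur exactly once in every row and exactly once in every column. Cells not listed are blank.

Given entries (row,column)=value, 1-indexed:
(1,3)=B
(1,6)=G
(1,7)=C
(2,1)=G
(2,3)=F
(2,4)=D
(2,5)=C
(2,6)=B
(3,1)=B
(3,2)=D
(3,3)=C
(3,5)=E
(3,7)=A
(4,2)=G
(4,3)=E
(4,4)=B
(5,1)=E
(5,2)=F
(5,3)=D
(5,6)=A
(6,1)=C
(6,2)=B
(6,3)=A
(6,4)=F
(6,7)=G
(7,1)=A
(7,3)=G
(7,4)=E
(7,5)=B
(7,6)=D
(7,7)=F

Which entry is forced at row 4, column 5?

Row 1, column 4: row 1 has {B, C, G} and column 4 has {B, D, E, F}, leaving only A.
Row 1, column 2: row 1 has {A, B, C, G} and column 2 has {B, D, F, G}, leaving only E.
Row 2, column 2: row 2 has {B, C, D, F, G} and column 2 has {B, D, E, F, G}, leaving only A.
Row 2, column 7: row 2 has {A, B, C, D, F, G} and column 7 has {A, C, F, G}, leaving only E.
Row 3, column 4: row 3 has {A, B, C, D, E} and column 4 has {A, B, D, E, F}, leaving only G.
Row 3, column 6: row 3 has {A, B, C, D, E, G} and column 6 has {A, B, D, G}, leaving only F.
Row 4, column 6: row 4 has {B, E, G} and column 6 has {A, B, D, F, G}, leaving only C.
Row 4, column 7: row 4 has {B, C, E, G} and column 7 has {A, C, E, F, G}, leaving only D.
Row 4, column 1: row 4 has {B, C, D, E, G} and column 1 has {A, B, C, E, G}, leaving only F.
Row 4 already has {B, C, D, E, F, G} and column 5 already has {B, C, E}, so row 4, column 5 must be A.

A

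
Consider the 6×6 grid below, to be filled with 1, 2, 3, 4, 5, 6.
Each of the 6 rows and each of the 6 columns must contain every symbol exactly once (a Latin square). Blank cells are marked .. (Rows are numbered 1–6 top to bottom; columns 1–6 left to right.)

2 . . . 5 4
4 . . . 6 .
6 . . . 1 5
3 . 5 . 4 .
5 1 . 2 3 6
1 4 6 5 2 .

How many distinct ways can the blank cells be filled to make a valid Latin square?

Row 1, column 2: eliminating its row and column leaves {3, 6}.
Row 1, column 3: eliminating its row and column leaves {1, 3}.
Row 1, column 4: eliminating its row and column leaves {1, 3, 6}.
Row 2, column 2: eliminating its row and column leaves {2, 3, 5}.
Row 2, column 3: eliminating its row and column leaves {1, 2, 3}.
Row 2, column 4: eliminating its row and column leaves {1, 3}.
Row 2, column 6: eliminating its row and column leaves {1, 2, 3}.
Row 3, column 2: eliminating its row and column leaves {2, 3}.
Row 3, column 3: eliminating its row and column leaves {2, 3, 4}.
Row 3, column 4: eliminating its row and column leaves {3, 4}.
Row 4, column 2: eliminating its row and column leaves {2, 6}.
Row 4, column 4: eliminating its row and column leaves {1, 6}.
Row 4, column 6: eliminating its row and column leaves {1, 2}.
Row 5, column 3: eliminating its row and column leaves {4}.
Row 6, column 6: eliminating its row and column leaves {3}.
Enumerating the assignments across these blanks that avoid any row or column repeat gives 3 completions.

3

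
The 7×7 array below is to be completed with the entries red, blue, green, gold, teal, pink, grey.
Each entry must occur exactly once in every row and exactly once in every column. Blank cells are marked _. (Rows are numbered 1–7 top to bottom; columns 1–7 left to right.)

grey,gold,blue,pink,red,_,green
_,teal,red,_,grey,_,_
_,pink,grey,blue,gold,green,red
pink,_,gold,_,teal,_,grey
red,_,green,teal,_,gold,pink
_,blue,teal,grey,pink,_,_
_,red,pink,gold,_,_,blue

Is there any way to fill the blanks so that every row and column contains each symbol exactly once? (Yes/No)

No

Row 1, column 6: row 1 has {red, blue, green, gold, pink, grey} and column 6 has {green, gold}, so it must be teal.
Row 2, column 4: row 2 has {red, teal, grey} and column 4 has {blue, gold, teal, pink, grey}, so it must be green.
Row 2, column 7: row 2 has {red, green, teal, grey} and column 7 has {red, blue, green, pink, grey}, so it must be gold.
Now row 6, column 7: row 6 together with column 7 already contain {red, blue, green, gold, teal, pink, grey} — every symbol — so nothing can go there. The grid has no valid completion.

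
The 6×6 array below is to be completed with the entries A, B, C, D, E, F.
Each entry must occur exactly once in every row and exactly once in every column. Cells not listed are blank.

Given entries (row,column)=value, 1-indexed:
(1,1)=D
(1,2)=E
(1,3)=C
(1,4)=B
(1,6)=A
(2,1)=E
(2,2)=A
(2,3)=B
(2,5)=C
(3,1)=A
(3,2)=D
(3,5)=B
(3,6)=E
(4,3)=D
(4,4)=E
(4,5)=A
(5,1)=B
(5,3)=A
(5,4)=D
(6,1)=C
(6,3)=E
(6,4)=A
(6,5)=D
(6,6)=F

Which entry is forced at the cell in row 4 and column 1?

F

Row 4 already has {A, D, E} and column 1 already has {A, B, C, D, E}, so row 4, column 1 must be F.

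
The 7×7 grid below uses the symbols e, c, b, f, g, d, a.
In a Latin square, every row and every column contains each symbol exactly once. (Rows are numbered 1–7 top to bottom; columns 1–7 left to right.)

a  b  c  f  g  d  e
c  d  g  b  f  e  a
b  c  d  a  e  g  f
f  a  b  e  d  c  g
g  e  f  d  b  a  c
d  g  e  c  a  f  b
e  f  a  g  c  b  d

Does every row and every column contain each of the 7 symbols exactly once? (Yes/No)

Yes

Each row is a permutation of the 7 symbols, and so is each column.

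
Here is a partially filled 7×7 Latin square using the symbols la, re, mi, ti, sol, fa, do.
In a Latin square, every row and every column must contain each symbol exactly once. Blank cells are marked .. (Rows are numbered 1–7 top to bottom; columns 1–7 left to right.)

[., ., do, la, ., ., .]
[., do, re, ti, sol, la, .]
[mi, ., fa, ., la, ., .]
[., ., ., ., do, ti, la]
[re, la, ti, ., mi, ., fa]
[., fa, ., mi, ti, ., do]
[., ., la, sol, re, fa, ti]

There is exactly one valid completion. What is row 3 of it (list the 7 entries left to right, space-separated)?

Row 1, column 5: row 1 has {la, do} and column 5 has {la, re, mi, ti, sol, do}, leaving only fa.
Row 2, column 1: row 2 has {la, re, ti, sol, do} and column 1 has {re, mi}, leaving only fa.
Row 2, column 7: row 2 has {la, re, ti, sol, fa, do} and column 7 has {la, ti, fa, do}, leaving only mi.
Row 4, column 1: row 4 has {la, ti, do} and column 1 has {re, mi, fa}, leaving only sol.
Row 1, column 1: row 1 has {la, fa, do} and column 1 has {re, mi, sol, fa}, leaving only ti.
Row 4, column 3: row 4 has {la, ti, sol, do} and column 3 has {la, re, ti, fa, do}, leaving only mi.
Row 4, column 2: row 4 has {la, mi, ti, sol, do} and column 2 has {la, fa, do}, leaving only re.
Row 4, column 4: row 4 has {la, re, mi, ti, sol, do} and column 4 has {la, mi, ti, sol}, leaving only fa.
Row 5, column 4: row 5 has {la, re, mi, ti, fa} and column 4 has {la, mi, ti, sol, fa}, leaving only do.
Row 3, column 4: row 3 has {la, mi, fa} and column 4 has {la, mi, ti, sol, fa, do}, leaving only re.
Row 3, column 7: row 3 has {la, re, mi, fa} and column 7 has {la, mi, ti, fa, do}, leaving only sol.
Row 3, column 2: row 3 has {la, re, mi, sol, fa} and column 2 has {la, re, fa, do}, leaving only ti.
Row 3, column 6: row 3 has {la, re, mi, ti, sol, fa} and column 6 has {la, ti, fa}, leaving only do.
So row 3 reads: mi ti fa re la do sol.

mi ti fa re la do sol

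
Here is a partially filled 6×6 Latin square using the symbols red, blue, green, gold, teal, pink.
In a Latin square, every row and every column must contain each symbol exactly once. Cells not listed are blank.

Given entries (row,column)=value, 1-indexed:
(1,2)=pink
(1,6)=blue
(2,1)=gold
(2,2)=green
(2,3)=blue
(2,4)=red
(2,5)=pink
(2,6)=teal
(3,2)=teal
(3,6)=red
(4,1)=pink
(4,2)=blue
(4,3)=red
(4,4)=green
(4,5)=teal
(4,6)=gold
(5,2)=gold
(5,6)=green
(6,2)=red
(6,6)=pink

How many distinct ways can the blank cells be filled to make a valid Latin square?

Row 1, column 1: eliminating its row and column leaves {red, green, teal}.
Row 1, column 3: eliminating its row and column leaves {green, gold, teal}.
Row 1, column 4: eliminating its row and column leaves {gold, teal}.
Row 1, column 5: eliminating its row and column leaves {red, green, gold}.
Row 3, column 1: eliminating its row and column leaves {blue, green}.
Row 3, column 3: eliminating its row and column leaves {green, gold, pink}.
Row 3, column 4: eliminating its row and column leaves {blue, gold, pink}.
Row 3, column 5: eliminating its row and column leaves {blue, green, gold}.
Row 5, column 1: eliminating its row and column leaves {red, blue, teal}.
Row 5, column 3: eliminating its row and column leaves {teal, pink}.
Row 5, column 4: eliminating its row and column leaves {blue, teal, pink}.
Row 5, column 5: eliminating its row and column leaves {red, blue}.
Row 6, column 1: eliminating its row and column leaves {blue, green, teal}.
Row 6, column 3: eliminating its row and column leaves {green, gold, teal}.
Row 6, column 4: eliminating its row and column leaves {blue, gold, teal}.
Row 6, column 5: eliminating its row and column leaves {blue, green, gold}.
Enumerating the assignments across these blanks that avoid any row or column repeat gives 14 completions.

14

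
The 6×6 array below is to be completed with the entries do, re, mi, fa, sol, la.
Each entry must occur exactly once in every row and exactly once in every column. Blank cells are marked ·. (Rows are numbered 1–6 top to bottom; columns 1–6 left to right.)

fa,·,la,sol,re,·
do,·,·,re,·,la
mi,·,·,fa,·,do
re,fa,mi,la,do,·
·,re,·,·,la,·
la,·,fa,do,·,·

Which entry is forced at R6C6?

re

Row 1, column 6: row 1 has {re, fa, sol, la} and column 6 has {do, la}, leaving only mi.
Row 1, column 2: row 1 has {re, mi, fa, sol, la} and column 2 has {re, fa}, leaving only do.
Row 2, column 3: row 2 has {do, re, la} and column 3 has {mi, fa, la}, leaving only sol.
Row 2, column 2: row 2 has {do, re, sol, la} and column 2 has {do, re, fa}, leaving only mi.
Row 2, column 5: row 2 has {do, re, mi, sol, la} and column 5 has {do, re, la}, leaving only fa.
Row 3, column 3: row 3 has {do, mi, fa} and column 3 has {mi, fa, sol, la}, leaving only re.
Row 3, column 5: row 3 has {do, re, mi, fa} and column 5 has {do, re, fa, la}, leaving only sol.
Row 3, column 2: row 3 has {do, re, mi, fa, sol} and column 2 has {do, re, mi, fa}, leaving only la.
Row 4, column 6: row 4 has {do, re, mi, fa, la} and column 6 has {do, mi, la}, leaving only sol.
Row 6 already has {do, fa, la} and column 6 already has {do, mi, sol, la}, so row 6, column 6 must be re.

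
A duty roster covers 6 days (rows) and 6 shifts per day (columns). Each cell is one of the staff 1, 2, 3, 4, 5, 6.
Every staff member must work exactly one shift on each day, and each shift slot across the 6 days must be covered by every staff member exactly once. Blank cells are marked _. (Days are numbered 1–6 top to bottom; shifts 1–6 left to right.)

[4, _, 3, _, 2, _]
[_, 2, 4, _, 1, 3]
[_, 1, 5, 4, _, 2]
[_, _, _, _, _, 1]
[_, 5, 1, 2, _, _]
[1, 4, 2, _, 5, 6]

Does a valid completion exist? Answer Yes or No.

Yes

No day or shift among the givens repeats a symbol, and propagating forced cells runs into no contradiction.
One valid completion exists (for instance, 4 6 3 1 2 5 / 5 2 4 6 1 3 / 6 1 5 4 3 2 / 2 3 6 5 4 1 / 3 5 1 2 6 4 / 1 4 2 3 5 6).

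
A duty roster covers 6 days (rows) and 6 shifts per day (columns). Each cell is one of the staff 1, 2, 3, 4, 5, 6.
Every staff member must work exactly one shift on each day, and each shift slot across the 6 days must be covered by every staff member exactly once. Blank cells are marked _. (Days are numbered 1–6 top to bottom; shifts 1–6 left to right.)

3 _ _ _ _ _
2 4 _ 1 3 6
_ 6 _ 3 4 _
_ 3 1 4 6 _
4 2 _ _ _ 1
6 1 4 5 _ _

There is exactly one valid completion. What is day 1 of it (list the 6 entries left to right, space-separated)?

Day 1, shift 2: day 1 has {3} and shift 2 has {1, 2, 3, 4, 6}, leaving only 5.
Day 2, shift 3: day 2 has {1, 2, 3, 4, 6} and shift 3 has {1, 4}, leaving only 5.
Day 3, shift 3: day 3 has {3, 4, 6} and shift 3 has {1, 4, 5}, leaving only 2.
Day 1, shift 3: day 1 has {3, 5} and shift 3 has {1, 2, 4, 5}, leaving only 6.
Day 1, shift 4: day 1 has {3, 5, 6} and shift 4 has {1, 3, 4, 5}, leaving only 2.
Day 1, shift 5: day 1 has {2, 3, 5, 6} and shift 5 has {3, 4, 6}, leaving only 1.
Day 1, shift 6: day 1 has {1, 2, 3, 5, 6} and shift 6 has {1, 6}, leaving only 4.
So day 1 reads: 3 5 6 2 1 4.

3 5 6 2 1 4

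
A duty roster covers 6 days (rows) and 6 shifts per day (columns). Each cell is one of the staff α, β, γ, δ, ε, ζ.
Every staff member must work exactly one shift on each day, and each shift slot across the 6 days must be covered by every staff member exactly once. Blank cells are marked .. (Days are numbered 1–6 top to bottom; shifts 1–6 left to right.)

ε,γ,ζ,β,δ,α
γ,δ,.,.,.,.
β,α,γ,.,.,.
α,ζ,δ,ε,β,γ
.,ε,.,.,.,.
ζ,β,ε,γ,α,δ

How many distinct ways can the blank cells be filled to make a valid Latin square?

3

Day 2, shift 3: eliminating its day and shift leaves {α, β}.
Day 2, shift 4: eliminating its day and shift leaves {α, ζ}.
Day 2, shift 5: eliminating its day and shift leaves {ε, ζ}.
Day 2, shift 6: eliminating its day and shift leaves {β, ε, ζ}.
Day 3, shift 4: eliminating its day and shift leaves {δ, ζ}.
Day 3, shift 5: eliminating its day and shift leaves {ε, ζ}.
Day 3, shift 6: eliminating its day and shift leaves {ε, ζ}.
Day 5, shift 1: eliminating its day and shift leaves {δ}.
Day 5, shift 3: eliminating its day and shift leaves {α, β}.
Day 5, shift 4: eliminating its day and shift leaves {α, δ, ζ}.
Day 5, shift 5: eliminating its day and shift leaves {γ, ζ}.
Day 5, shift 6: eliminating its day and shift leaves {β, ζ}.
Enumerating the assignments across these blanks that avoid any day or shift repeat gives 3 completions.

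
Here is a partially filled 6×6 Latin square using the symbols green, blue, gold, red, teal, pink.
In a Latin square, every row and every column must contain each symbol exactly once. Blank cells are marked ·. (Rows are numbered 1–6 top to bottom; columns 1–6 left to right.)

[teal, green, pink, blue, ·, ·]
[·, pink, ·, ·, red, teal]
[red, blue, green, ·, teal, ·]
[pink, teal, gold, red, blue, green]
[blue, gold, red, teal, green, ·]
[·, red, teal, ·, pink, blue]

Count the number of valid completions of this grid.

2

Row 1, column 5: eliminating its row and column leaves {gold}.
Row 1, column 6: eliminating its row and column leaves {gold, red}.
Row 2, column 1: eliminating its row and column leaves {green, gold}.
Row 2, column 3: eliminating its row and column leaves {blue}.
Row 2, column 4: eliminating its row and column leaves {green, gold}.
Row 3, column 4: eliminating its row and column leaves {gold, pink}.
Row 3, column 6: eliminating its row and column leaves {gold, pink}.
Row 5, column 6: eliminating its row and column leaves {pink}.
Row 6, column 1: eliminating its row and column leaves {green, gold}.
Row 6, column 4: eliminating its row and column leaves {green, gold}.
Enumerating the assignments across these blanks that avoid any row or column repeat gives 2 completions.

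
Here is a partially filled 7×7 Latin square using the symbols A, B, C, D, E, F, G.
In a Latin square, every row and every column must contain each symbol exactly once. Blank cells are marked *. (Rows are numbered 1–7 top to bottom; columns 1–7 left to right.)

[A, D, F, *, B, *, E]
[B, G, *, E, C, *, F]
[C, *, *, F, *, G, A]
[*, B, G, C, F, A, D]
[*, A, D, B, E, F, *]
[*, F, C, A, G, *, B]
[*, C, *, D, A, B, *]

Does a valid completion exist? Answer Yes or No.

Yes

No row or column among the givens repeats a symbol, and propagating forced cells runs into no contradiction.
One valid completion exists (for instance, A D F G B C E / B G A E C D F / C E B F D G A / E B G C F A D / G A D B E F C / D F C A G E B / F C E D A B G).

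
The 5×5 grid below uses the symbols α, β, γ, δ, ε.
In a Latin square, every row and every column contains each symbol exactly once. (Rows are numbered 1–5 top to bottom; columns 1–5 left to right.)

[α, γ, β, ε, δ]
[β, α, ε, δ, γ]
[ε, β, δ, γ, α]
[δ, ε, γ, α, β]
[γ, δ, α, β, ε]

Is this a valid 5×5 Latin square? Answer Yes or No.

Yes

Each row is a permutation of the 5 symbols, and so is each column.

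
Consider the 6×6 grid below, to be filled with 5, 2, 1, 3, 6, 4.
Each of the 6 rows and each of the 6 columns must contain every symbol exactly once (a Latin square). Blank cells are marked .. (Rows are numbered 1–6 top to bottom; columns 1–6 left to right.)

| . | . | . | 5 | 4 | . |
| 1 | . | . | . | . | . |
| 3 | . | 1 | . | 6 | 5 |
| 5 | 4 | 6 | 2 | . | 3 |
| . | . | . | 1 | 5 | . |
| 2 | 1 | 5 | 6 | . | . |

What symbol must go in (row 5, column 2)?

Row 1, column 1: row 1 has {5, 4} and column 1 has {5, 2, 1, 3}, leaving only 6.
Row 3, column 2: row 3 has {5, 1, 3, 6} and column 2 has {1, 4}, leaving only 2.
Row 1, column 2: row 1 has {5, 6, 4} and column 2 has {2, 1, 4}, leaving only 3.
Row 5 already has {5, 1} and column 2 already has {2, 1, 3, 4}, so row 5, column 2 must be 6.

6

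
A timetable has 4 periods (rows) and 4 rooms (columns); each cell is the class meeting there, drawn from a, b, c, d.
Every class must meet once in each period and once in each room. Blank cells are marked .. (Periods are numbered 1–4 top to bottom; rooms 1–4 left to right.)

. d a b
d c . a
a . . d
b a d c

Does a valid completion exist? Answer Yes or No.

No period or room among the givens repeats a symbol, and propagating forced cells runs into no contradiction.
One valid completion exists (for instance, c d a b / d c b a / a b c d / b a d c).

Yes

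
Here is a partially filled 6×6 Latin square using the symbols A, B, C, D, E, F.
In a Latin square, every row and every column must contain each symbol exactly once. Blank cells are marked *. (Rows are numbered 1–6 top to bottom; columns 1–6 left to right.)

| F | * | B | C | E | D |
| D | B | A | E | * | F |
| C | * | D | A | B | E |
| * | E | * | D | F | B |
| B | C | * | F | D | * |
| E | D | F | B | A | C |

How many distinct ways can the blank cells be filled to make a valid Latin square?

1

Row 1, column 2: eliminating its row and column leaves {A}.
Row 2, column 5: eliminating its row and column leaves {C}.
Row 3, column 2: eliminating its row and column leaves {F}.
Row 4, column 1: eliminating its row and column leaves {A}.
Row 4, column 3: eliminating its row and column leaves {C}.
Row 5, column 3: eliminating its row and column leaves {E}.
Row 5, column 6: eliminating its row and column leaves {A}.
Only one assignment across all blanks avoids any row or column repeat, giving 1 completion.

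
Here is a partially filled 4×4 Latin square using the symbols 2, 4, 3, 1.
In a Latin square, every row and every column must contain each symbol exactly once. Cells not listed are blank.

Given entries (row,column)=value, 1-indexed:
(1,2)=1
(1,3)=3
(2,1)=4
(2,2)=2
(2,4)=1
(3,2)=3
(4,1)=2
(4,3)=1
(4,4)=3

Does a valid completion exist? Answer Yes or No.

No

Row 1, column 1: row 1 together with column 1 already contain {2, 4, 3, 1} — every symbol — so nothing can go there. The grid has no valid completion.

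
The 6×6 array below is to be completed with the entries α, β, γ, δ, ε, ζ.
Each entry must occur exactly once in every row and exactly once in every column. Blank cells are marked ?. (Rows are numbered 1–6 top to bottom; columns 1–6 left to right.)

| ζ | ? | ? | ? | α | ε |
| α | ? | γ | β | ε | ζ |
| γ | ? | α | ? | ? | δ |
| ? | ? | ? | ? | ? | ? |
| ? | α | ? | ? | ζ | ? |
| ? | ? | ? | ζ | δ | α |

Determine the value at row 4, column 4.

α

Row 2, column 2: row 2 has {α, β, γ, ε, ζ} and column 2 has {α}, leaving only δ.
Row 3, column 4: row 3 has {α, γ, δ} and column 4 has {β, ζ}, leaving only ε.
Row 3, column 5: row 3 has {α, γ, δ, ε} and column 5 has {α, δ, ε, ζ}, leaving only β.
Row 3, column 2: row 3 has {α, β, γ, δ, ε} and column 2 has {α, δ}, leaving only ζ.
Row 4, column 5: row 4 has {} and column 5 has {α, β, δ, ε, ζ}, leaving only γ.
Row 4, column 6: row 4 has {γ} and column 6 has {α, δ, ε, ζ}, leaving only β.
Row 4, column 2: row 4 has {β, γ} and column 2 has {α, δ, ζ}, leaving only ε.
Row 4, column 1: row 4 has {β, γ, ε} and column 1 has {α, γ, ζ}, leaving only δ.
Row 4 already has {β, γ, δ, ε} and column 4 already has {β, ε, ζ}, so row 4, column 4 must be α.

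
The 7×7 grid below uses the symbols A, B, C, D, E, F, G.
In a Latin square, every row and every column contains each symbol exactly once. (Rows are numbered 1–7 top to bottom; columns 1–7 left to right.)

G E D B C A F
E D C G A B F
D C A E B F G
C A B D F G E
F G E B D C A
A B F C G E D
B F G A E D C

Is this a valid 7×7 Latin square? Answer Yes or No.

Every row is a permutation, but column 4 contains B twice (at rows 1 and 5).

No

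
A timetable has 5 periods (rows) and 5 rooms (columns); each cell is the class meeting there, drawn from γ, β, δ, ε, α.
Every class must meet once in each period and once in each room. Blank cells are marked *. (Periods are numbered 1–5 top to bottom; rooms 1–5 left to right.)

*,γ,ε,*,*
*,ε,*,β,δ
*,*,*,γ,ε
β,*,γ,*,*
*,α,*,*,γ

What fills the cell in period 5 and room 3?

β

Period 2, room 3: period 2 has {β, δ, ε} and room 3 has {γ, ε}, leaving only α.
Period 2, room 1: period 2 has {β, δ, ε, α} and room 1 has {β}, leaving only γ.
Period 4, room 2: period 4 has {γ, β} and room 2 has {γ, ε, α}, leaving only δ.
Period 3, room 2: period 3 has {γ, ε} and room 2 has {γ, δ, ε, α}, leaving only β.
Period 3, room 3: period 3 has {γ, β, ε} and room 3 has {γ, ε, α}, leaving only δ.
Period 5 already has {γ, α} and room 3 already has {γ, δ, ε, α}, so period 5, room 3 must be β.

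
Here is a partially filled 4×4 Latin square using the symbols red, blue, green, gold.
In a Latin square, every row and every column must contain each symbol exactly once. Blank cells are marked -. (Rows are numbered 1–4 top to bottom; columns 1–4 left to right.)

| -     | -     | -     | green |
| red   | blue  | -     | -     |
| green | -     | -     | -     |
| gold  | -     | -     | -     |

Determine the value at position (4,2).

green

Row 1, column 1: row 1 has {green} and column 1 has {red, green, gold}, leaving only blue.
Row 2, column 4: row 2 has {red, blue} and column 4 has {green}, leaving only gold.
Row 2, column 3: row 2 has {red, blue, gold} and column 3 has {}, leaving only green.
Row 4, column 2 is narrowed to {red, green}.
If it were red, then row 3, column 2 would be left with no valid symbol.
So row 4, column 2 must be green.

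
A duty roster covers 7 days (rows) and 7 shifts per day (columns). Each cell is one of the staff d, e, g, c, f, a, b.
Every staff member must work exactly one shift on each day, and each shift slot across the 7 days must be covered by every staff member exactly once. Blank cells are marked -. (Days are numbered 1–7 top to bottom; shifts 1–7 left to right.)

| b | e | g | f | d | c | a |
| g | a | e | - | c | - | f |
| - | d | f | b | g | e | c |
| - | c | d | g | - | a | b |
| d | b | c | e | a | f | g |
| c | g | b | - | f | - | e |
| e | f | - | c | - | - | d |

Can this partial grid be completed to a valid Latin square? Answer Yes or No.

Yes

No day or shift among the givens repeats a symbol, and propagating forced cells runs into no contradiction.
One valid completion exists (for instance, b e g f d c a / g a e d c b f / a d f b g e c / f c d g e a b / d b c e a f g / c g b a f d e / e f a c b g d).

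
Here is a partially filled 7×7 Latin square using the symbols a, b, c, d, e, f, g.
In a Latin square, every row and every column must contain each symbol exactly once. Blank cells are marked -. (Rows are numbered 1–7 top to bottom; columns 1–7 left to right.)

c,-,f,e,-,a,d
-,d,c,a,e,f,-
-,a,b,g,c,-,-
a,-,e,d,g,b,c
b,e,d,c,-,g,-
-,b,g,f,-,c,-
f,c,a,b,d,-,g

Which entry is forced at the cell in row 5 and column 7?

a

Row 1, column 2: row 1 has {a, c, d, e, f} and column 2 has {a, b, c, d, e}, leaving only g.
Row 1, column 5: row 1 has {a, c, d, e, f, g} and column 5 has {c, d, e, g}, leaving only b.
Row 2, column 1: row 2 has {a, c, d, e, f} and column 1 has {a, b, c, f}, leaving only g.
Row 2, column 7: row 2 has {a, c, d, e, f, g} and column 7 has {c, d, g}, leaving only b.
Row 4, column 2: row 4 has {a, b, c, d, e, g} and column 2 has {a, b, c, d, e, g}, leaving only f.
Row 6, column 5: row 6 has {b, c, f, g} and column 5 has {b, c, d, e, g}, leaving only a.
Row 5, column 5: row 5 has {b, c, d, e, g} and column 5 has {a, b, c, d, e, g}, leaving only f.
Row 5 already has {b, c, d, e, f, g} and column 7 already has {b, c, d, g}, so row 5, column 7 must be a.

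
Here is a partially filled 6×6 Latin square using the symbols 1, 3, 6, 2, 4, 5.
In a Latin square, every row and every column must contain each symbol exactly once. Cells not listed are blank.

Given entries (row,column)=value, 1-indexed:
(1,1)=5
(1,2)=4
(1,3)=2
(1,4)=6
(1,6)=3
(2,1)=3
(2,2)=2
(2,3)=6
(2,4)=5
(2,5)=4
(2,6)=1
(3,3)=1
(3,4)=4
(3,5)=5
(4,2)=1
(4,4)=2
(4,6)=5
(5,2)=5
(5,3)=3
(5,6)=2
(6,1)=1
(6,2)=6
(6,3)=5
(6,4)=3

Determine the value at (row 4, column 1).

6

Row 1, column 5: row 1 has {3, 6, 2, 4, 5} and column 5 has {4, 5}, leaving only 1.
Row 3, column 2: row 3 has {1, 4, 5} and column 2 has {1, 6, 2, 4, 5}, leaving only 3.
Row 3, column 6: row 3 has {1, 3, 4, 5} and column 6 has {1, 3, 2, 5}, leaving only 6.
Row 3, column 1: row 3 has {1, 3, 6, 4, 5} and column 1 has {1, 3, 5}, leaving only 2.
Row 4, column 3: row 4 has {1, 2, 5} and column 3 has {1, 3, 6, 2, 5}, leaving only 4.
Row 4 already has {1, 2, 4, 5} and column 1 already has {1, 3, 2, 5}, so row 4, column 1 must be 6.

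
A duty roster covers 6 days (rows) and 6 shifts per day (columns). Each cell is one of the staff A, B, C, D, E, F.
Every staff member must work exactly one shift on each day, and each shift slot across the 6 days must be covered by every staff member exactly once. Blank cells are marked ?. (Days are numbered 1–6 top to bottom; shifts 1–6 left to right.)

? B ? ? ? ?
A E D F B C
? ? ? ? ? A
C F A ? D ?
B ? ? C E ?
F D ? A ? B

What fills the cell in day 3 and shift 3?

Day 3, shift 2: day 3 has {A} and shift 2 has {B, D, E, F}, leaving only C.
Day 3, shift 5: day 3 has {A, C} and shift 5 has {B, D, E}, leaving only F.
Day 4, shift 6: day 4 has {A, C, D, F} and shift 6 has {A, B, C}, leaving only E.
Day 4, shift 4: day 4 has {A, C, D, E, F} and shift 4 has {A, C, F}, leaving only B.
Day 5, shift 2: day 5 has {B, C, E} and shift 2 has {B, C, D, E, F}, leaving only A.
Day 5, shift 3: day 5 has {A, B, C, E} and shift 3 has {A, D}, leaving only F.
Day 5, shift 6: day 5 has {A, B, C, E, F} and shift 6 has {A, B, C, E}, leaving only D.
Day 1, shift 6: day 1 has {B} and shift 6 has {A, B, C, D, E}, leaving only F.
Day 6, shift 5: day 6 has {A, B, D, F} and shift 5 has {B, D, E, F}, leaving only C.
Day 1, shift 5: day 1 has {B, F} and shift 5 has {B, C, D, E, F}, leaving only A.
Day 6, shift 3: day 6 has {A, B, C, D, F} and shift 3 has {A, D, F}, leaving only E.
Day 3 already has {A, C, F} and shift 3 already has {A, D, E, F}, so day 3, shift 3 must be B.

B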